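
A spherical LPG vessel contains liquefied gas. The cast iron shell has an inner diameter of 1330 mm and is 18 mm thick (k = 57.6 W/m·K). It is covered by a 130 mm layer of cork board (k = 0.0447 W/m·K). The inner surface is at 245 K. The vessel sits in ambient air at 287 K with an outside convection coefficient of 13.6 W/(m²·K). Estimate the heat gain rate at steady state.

Spherical conduction: R = (1/r_in − 1/r_out)/(4πk) per layer; series-sum.
R_cast iron shell = (1/0.665 − 1/0.683)/(4π×57.6) = 5.475×10^-5 K/W
R_cork board = (1/0.683 − 1/0.813)/(4π×0.0447) = 0.4168 K/W
R_outer film = 1/(h·4πr_o²) = 1/(13.6×4π×0.813²) = 0.008853 K/W
R_total = 0.4257 K/W
Q = ΔT/R_total = 42/0.4257

Q ≈ 98.7 W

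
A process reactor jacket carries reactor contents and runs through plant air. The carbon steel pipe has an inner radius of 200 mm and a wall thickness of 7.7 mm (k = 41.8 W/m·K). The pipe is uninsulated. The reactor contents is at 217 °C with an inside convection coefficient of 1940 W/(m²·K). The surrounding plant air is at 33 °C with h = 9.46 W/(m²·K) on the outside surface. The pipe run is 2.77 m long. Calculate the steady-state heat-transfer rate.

Treating each annulus and film as a series resistance:
R_inner film = 1/(h_i·2πr₁L) = 1/(1940×2π×0.2×2.77) = 1.481×10^-4 K/W
R_carbon steel pipe wall = ln(207.7/200)/(2π×41.8×2.77) = 5.193×10^-5 K/W
R_outer film = 1/(h_o·2πr_oL) = 1/(9.46×2π×0.2077×2.77) = 0.02924 K/W
R_total = 0.02944 K/W
Q = ΔT/R_total = 184/0.02944

Q ≈ 6250 W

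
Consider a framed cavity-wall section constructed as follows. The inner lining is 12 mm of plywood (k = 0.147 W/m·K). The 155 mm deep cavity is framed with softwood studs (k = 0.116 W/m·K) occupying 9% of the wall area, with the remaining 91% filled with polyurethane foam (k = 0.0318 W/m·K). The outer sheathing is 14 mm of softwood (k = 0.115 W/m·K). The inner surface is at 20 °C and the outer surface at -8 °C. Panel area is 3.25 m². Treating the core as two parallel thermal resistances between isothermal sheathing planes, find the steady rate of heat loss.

Q ≈ 22 W

Sheathing layers in series; stud and cavity paths in parallel between them.
R_inner = 0.012/(0.147×3.25) = 0.02512 K/W
R_stud  = 0.155/(0.116×0.09×3.25) = 4.568 K/W
R_cav   = 0.155/(0.0318×0.91×3.25) = 1.648 K/W
1/R_core = 1/R_stud + 1/R_cav → R_core = 1.211 K/W
R_outer = 0.014/(0.115×3.25) = 0.03746 K/W
R_total = 1.274 K/W
Q = ΔT/R_total = 28/1.274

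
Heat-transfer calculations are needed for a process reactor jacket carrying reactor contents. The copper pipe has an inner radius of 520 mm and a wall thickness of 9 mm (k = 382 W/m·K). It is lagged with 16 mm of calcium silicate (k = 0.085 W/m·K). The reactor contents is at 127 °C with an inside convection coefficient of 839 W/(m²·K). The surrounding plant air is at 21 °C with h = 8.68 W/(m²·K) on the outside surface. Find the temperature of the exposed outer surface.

Radial resistances (cylindrical: R_cond = ln(r_o/r_i)/(2πkL), R_conv = 1/(h·2πrL)):
R_inner film = 1/(h_i·2πr₁L) = 1/(839×2π×0.52×1) = 3.648×10^-4 K/W
R_copper pipe wall = ln(529/520)/(2π×382×1) = 7.149×10^-6 K/W
R_calcium silicate = ln(545/529)/(2π×0.085×1) = 0.05579 K/W
R_outer film = 1/(h_o·2πr_oL) = 1/(8.68×2π×0.545×1) = 0.03364 K/W
R_total = 0.08981 K/W
Q = ΔT/R_total = 106/0.08981
Q = 1180 W/m
T_interface = T_inner − Q·ΣR(inner→interface) = 127 − 1180×0.05616

T ≈ 60.7 °C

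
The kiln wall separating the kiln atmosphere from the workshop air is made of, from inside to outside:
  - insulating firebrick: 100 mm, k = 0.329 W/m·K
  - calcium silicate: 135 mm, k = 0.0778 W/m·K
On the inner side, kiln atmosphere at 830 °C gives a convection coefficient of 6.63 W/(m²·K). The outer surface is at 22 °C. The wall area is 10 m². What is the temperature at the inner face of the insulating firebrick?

T ≈ 774 °C

Thermal resistances in series:
R_inner film = 1/(h_i·A) = 1/(6.63×10) = 0.01508 K/W
R_insulating firebrick = L/(kA) = 0.1/(0.329×10) = 0.0304 K/W
R_calcium silicate = L/(kA) = 0.135/(0.0778×10) = 0.1735 K/W
R_total = 0.219 K/W;  Q = ΔT/R_total = 808/0.219 = 3689 W
T_interface = T_inner − Q·ΣR(inner→interface) = 830 − 3690×0.01508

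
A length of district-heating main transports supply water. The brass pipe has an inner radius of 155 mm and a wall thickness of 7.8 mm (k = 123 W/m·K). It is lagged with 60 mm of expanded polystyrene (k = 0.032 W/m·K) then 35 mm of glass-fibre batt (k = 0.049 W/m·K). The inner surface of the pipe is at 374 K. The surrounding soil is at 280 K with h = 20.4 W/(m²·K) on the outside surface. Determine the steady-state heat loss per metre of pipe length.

q′ ≈ 45.5 W/m

Per-layer cylindrical resistances, series-summed:
R_brass pipe wall = ln(162.8/155)/(2π×123×1) = 6.353×10^-5 K/W
R_expanded polystyrene = ln(222.8/162.8)/(2π×0.032×1) = 1.56 K/W
R_glass-fibre batt = ln(257.8/222.8)/(2π×0.049×1) = 0.4739 K/W
R_outer film = 1/(h_o·2πr_oL) = 1/(20.4×2π×0.2578×1) = 0.03026 K/W
R_total = 2.065 K/W
Q = ΔT/R_total = 94/2.065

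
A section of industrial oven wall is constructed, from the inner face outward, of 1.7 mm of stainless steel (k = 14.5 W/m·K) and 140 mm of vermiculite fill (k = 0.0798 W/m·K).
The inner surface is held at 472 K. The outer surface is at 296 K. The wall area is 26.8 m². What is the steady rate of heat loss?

Q ≈ 2690 W

Using the resistance-network approach (series):
R_stainless steel = L/(kA) = 0.0017/(14.5×26.8) = 4.375×10^-6 K/W
R_vermiculite fill = L/(kA) = 0.14/(0.0798×26.8) = 0.06546 K/W
R_total = 0.06547 K/W
Q = ΔT / R_total = 176 / 0.06547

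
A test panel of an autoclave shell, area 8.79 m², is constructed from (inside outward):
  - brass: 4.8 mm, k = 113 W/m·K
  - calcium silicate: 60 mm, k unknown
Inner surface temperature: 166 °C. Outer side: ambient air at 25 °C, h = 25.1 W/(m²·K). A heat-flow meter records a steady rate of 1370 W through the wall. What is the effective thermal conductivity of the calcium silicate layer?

k ≈ 0.0694 W/(m·K)

Series thermal resistances:
R_brass = L/(kA) = 0.0048/(113×8.79) = 4.833×10^-6 K/W
R_outer film = 1/(h_o·A) = 1/(25.1×8.79) = 0.004532 K/W
Sum of known resistances R_other = 0.004537 K/W
Total R = ΔT/Q = 141/1370 = 0.1029 K/W
R_calcium silicate = R_total − R_other = 0.09838 K/W
k = L/(R·A) = 0.06/(0.09838×8.79)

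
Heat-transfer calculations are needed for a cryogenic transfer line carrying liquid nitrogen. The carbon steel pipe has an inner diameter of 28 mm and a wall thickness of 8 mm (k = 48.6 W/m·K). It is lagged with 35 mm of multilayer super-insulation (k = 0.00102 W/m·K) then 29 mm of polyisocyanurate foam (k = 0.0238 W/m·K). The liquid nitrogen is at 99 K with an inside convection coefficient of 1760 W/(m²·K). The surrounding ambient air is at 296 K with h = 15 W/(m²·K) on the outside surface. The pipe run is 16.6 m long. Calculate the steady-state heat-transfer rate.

Q ≈ 21.6 W

Cylindrical conduction, so R = ln(r₂/r₁)/(2πkL) per layer, in series:
R_inner film = 1/(h_i·2πr₁L) = 1/(1760×2π×0.014×16.6) = 3.891×10^-4 K/W
R_carbon steel pipe wall = ln(22/14)/(2π×48.6×16.6) = 8.917×10^-5 K/W
R_multilayer super-insulation = ln(57/22)/(2π×0.00102×16.6) = 8.949 K/W
R_polyisocyanurate foam = ln(86/57)/(2π×0.0238×16.6) = 0.1657 K/W
R_outer film = 1/(h_o·2πr_oL) = 1/(15×2π×0.086×16.6) = 0.007432 K/W
R_total = 9.122 K/W
Q = ΔT/R_total = 197/9.122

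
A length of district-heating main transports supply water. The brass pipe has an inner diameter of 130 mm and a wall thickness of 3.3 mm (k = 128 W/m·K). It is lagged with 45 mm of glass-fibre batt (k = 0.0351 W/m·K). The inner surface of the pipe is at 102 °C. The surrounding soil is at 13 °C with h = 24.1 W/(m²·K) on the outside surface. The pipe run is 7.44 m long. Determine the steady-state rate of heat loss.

Q ≈ 281 W

Per-layer cylindrical resistances, series-summed:
R_brass pipe wall = ln(68.3/65)/(2π×128×7.44) = 8.276×10^-6 K/W
R_glass-fibre batt = ln(113.3/68.3)/(2π×0.0351×7.44) = 0.3085 K/W
R_outer film = 1/(h_o·2πr_oL) = 1/(24.1×2π×0.1133×7.44) = 0.007834 K/W
R_total = 0.3163 K/W
Q = ΔT/R_total = 89/0.3163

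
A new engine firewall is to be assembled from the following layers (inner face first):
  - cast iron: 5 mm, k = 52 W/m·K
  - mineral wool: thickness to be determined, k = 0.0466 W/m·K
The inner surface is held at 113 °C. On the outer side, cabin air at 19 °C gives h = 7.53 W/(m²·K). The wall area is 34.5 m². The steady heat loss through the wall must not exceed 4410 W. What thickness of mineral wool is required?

L ≈ 28.1 mm

Using the resistance-network approach (series):
R_cast iron = L/(kA) = 0.005/(52×34.5) = 2.787×10^-6 K/W
R_outer film = 1/(h_o·A) = 1/(7.53×34.5) = 0.003849 K/W
Sum of the known resistances R_other = 0.003852 K/W
Required total resistance R_tot = ΔT/Q_allow = 94/4410 = 0.02132 K/W
R_mineral wool = R_tot − R_other = 0.01746 K/W
L = R·k·A = 0.01746×0.0466×34.5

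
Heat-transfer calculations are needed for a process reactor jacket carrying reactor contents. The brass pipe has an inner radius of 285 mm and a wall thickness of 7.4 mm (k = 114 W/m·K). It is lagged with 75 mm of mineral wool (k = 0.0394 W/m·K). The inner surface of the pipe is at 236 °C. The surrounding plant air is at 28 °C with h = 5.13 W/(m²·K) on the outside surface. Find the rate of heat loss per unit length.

q′ ≈ 207 W/m

Cylindrical conduction, so R = ln(r₂/r₁)/(2πkL) per layer, in series:
R_brass pipe wall = ln(292.4/285)/(2π×114×1) = 3.579×10^-5 K/W
R_mineral wool = ln(367.4/292.4)/(2π×0.0394×1) = 0.9223 K/W
R_outer film = 1/(h_o·2πr_oL) = 1/(5.13×2π×0.3674×1) = 0.08444 K/W
R_total = 1.007 K/W
Q = ΔT/R_total = 208/1.007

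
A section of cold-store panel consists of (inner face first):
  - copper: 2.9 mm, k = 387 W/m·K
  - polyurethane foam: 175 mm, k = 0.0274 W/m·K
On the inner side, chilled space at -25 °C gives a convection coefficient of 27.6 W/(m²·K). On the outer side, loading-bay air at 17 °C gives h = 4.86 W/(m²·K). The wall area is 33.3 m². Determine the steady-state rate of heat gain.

Q ≈ 211 W

Model the wall as resistances in series:
R_inner film = 1/(h_i·A) = 1/(27.6×33.3) = 0.001088 K/W
R_copper = L/(kA) = 0.0029/(387×33.3) = 2.25×10^-7 K/W
R_polyurethane foam = L/(kA) = 0.175/(0.0274×33.3) = 0.1918 K/W
R_outer film = 1/(h_o·A) = 1/(4.86×33.3) = 0.006179 K/W
R_total = 0.1991 K/W
Q = ΔT / R_total = 42 / 0.1991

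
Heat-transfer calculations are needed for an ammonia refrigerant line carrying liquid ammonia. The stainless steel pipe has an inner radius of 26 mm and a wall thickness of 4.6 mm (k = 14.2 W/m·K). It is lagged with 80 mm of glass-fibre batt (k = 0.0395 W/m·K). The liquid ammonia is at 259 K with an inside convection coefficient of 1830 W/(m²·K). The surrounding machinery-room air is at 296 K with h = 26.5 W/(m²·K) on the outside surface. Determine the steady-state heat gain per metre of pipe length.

Cylindrical conduction, so R = ln(r₂/r₁)/(2πkL) per layer, in series:
R_inner film = 1/(h_i·2πr₁L) = 1/(1830×2π×0.026×1) = 0.003345 K/W
R_stainless steel pipe wall = ln(30.6/26)/(2π×14.2×1) = 0.001826 K/W
R_glass-fibre batt = ln(110.6/30.6)/(2π×0.0395×1) = 5.177 K/W
R_outer film = 1/(h_o·2πr_oL) = 1/(26.5×2π×0.1106×1) = 0.0543 K/W
R_total = 5.237 K/W
Q = ΔT/R_total = 37/5.237

q′ ≈ 7.07 W/m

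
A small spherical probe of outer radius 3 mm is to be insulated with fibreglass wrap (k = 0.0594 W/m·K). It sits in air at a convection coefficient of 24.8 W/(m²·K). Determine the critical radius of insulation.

For a sphere r_cr = 2k/h = 2×0.0594/24.8
r_cr = 4.79 mm; since the bare radius (3 mm) is below r_cr, adding a thin layer of insulation will *increase* heat loss.

r_cr ≈ 4.79 mm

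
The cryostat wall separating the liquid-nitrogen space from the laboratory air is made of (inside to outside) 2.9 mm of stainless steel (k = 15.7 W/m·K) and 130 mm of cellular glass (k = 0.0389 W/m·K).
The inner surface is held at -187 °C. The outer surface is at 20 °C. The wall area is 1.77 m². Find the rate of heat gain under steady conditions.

Q ≈ 110 W

Model the wall as resistances in series:
R_stainless steel = L/(kA) = 0.0029/(15.7×1.77) = 1.044×10^-4 K/W
R_cellular glass = L/(kA) = 0.13/(0.0389×1.77) = 1.888 K/W
R_total = 1.888 K/W
Q = ΔT / R_total = 207 / 1.888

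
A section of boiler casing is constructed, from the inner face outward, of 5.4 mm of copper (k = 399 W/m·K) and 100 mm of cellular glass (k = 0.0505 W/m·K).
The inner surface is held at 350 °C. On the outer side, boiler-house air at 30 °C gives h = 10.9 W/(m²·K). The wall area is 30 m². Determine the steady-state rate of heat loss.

Treating each layer as a thermal resistance in series:
R_copper = L/(kA) = 0.0054/(399×30) = 4.511×10^-7 K/W
R_cellular glass = L/(kA) = 0.1/(0.0505×30) = 0.06601 K/W
R_outer film = 1/(h_o·A) = 1/(10.9×30) = 0.003058 K/W
R_total = 0.06907 K/W
Q = ΔT / R_total = 320 / 0.06907

Q ≈ 4630 W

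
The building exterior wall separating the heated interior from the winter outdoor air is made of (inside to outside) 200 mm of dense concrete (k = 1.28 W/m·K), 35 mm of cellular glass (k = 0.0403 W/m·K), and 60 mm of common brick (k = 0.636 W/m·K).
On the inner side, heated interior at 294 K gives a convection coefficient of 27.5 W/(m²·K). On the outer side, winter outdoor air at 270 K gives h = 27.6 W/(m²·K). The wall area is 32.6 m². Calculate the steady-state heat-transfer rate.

Q ≈ 657 W

Model the wall as resistances in series:
R_inner film = 1/(h_i·A) = 1/(27.5×32.6) = 0.001115 K/W
R_dense concrete = L/(kA) = 0.2/(1.28×32.6) = 0.004793 K/W
R_cellular glass = L/(kA) = 0.035/(0.0403×32.6) = 0.02664 K/W
R_common brick = L/(kA) = 0.06/(0.636×32.6) = 0.002894 K/W
R_outer film = 1/(h_o·A) = 1/(27.6×32.6) = 0.001111 K/W
R_total = 0.03655 K/W
Q = ΔT / R_total = 24 / 0.03655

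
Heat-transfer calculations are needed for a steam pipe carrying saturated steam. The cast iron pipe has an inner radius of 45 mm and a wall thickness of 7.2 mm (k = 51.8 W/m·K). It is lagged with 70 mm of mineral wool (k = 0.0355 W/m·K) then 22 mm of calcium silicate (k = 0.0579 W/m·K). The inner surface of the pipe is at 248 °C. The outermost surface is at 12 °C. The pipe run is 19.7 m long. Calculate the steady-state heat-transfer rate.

Q ≈ 1090 W

Cylindrical conduction, so R = ln(r₂/r₁)/(2πkL) per layer, in series:
R_cast iron pipe wall = ln(52.2/45)/(2π×51.8×19.7) = 2.315×10^-5 K/W
R_mineral wool = ln(122.2/52.2)/(2π×0.0355×19.7) = 0.1936 K/W
R_calcium silicate = ln(144.2/122.2)/(2π×0.0579×19.7) = 0.0231 K/W
R_total = 0.2167 K/W
Q = ΔT/R_total = 236/0.2167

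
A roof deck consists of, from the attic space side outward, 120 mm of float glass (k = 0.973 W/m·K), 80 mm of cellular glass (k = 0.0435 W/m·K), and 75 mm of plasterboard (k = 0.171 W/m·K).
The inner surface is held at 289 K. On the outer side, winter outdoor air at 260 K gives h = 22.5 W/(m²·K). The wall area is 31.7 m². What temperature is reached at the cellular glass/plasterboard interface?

Thermal resistances in series:
R_float glass = L/(kA) = 0.12/(0.973×31.7) = 0.003891 K/W
R_cellular glass = L/(kA) = 0.08/(0.0435×31.7) = 0.05802 K/W
R_plasterboard = L/(kA) = 0.075/(0.171×31.7) = 0.01384 K/W
R_outer film = 1/(h_o·A) = 1/(22.5×31.7) = 0.001402 K/W
R_total = 0.07714 K/W;  Q = ΔT/R_total = 29/0.07714 = 375.9 W
T_interface = T_inner − Q·ΣR(inner→interface) = 289 − 376×0.06191

T ≈ 266 K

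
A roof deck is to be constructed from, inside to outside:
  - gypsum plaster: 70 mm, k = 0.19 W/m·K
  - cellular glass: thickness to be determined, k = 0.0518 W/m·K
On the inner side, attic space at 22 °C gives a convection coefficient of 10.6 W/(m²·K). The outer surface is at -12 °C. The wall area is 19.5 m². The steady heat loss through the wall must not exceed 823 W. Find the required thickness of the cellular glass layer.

L ≈ 17.8 mm

Using the resistance-network approach (series):
R_inner film = 1/(h_i·A) = 1/(10.6×19.5) = 0.004838 K/W
R_gypsum plaster = L/(kA) = 0.07/(0.19×19.5) = 0.01889 K/W
Sum of the known resistances R_other = 0.02373 K/W
Required total resistance R_tot = ΔT/Q_allow = 34/823 = 0.04131 K/W
R_cellular glass = R_tot − R_other = 0.01758 K/W
L = R·k·A = 0.01758×0.0518×19.5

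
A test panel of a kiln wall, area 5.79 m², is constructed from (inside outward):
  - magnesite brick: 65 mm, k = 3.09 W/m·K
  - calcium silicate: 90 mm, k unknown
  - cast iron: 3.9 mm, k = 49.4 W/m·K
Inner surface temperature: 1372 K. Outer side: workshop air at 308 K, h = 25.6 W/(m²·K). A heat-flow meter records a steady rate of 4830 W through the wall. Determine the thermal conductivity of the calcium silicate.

k ≈ 0.0741 W/(m·K)

Model the wall as resistances in series:
R_magnesite brick = L/(kA) = 0.065/(3.09×5.79) = 0.003633 K/W
R_cast iron = L/(kA) = 0.0039/(49.4×5.79) = 1.364×10^-5 K/W
R_outer film = 1/(h_o·A) = 1/(25.6×5.79) = 0.006747 K/W
Sum of known resistances R_other = 0.01039 K/W
Total R = ΔT/Q = 1064/4830 = 0.2203 K/W
R_calcium silicate = R_total − R_other = 0.2099 K/W
k = L/(R·A) = 0.09/(0.2099×5.79)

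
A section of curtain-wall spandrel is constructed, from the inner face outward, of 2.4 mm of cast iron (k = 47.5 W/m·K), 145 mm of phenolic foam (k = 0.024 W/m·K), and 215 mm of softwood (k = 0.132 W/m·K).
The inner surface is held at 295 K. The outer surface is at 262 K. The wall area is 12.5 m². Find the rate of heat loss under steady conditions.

Q ≈ 53.8 W

Using the resistance-network approach (series):
R_cast iron = L/(kA) = 0.0024/(47.5×12.5) = 4.042×10^-6 K/W
R_phenolic foam = L/(kA) = 0.145/(0.024×12.5) = 0.4833 K/W
R_softwood = L/(kA) = 0.215/(0.132×12.5) = 0.1303 K/W
R_total = 0.6136 K/W
Q = ΔT / R_total = 33 / 0.6136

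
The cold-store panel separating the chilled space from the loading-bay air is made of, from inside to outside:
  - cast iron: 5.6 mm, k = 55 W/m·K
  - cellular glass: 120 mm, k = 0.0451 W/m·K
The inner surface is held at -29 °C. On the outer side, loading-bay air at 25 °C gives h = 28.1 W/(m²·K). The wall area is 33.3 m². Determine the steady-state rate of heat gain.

Q ≈ 667 W

Using the resistance-network approach (series):
R_cast iron = L/(kA) = 0.0056/(55×33.3) = 3.058×10^-6 K/W
R_cellular glass = L/(kA) = 0.12/(0.0451×33.3) = 0.0799 K/W
R_outer film = 1/(h_o·A) = 1/(28.1×33.3) = 0.001069 K/W
R_total = 0.08097 K/W
Q = ΔT / R_total = 54 / 0.08097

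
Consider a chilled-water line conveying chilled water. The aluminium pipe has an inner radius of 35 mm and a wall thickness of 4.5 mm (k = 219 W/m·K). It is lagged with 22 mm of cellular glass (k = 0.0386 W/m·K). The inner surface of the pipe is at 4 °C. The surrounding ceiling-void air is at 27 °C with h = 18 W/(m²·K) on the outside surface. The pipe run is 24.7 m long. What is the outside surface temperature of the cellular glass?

T ≈ 25.3 °C

Per-layer cylindrical resistances, series-summed:
R_aluminium pipe wall = ln(39.5/35)/(2π×219×24.7) = 3.559×10^-6 K/W
R_cellular glass = ln(61.5/39.5)/(2π×0.0386×24.7) = 0.07391 K/W
R_outer film = 1/(h_o·2πr_oL) = 1/(18×2π×0.0615×24.7) = 0.005821 K/W
R_total = 0.07973 K/W
Q = ΔT/R_total = 23/0.07973
Q = 288 W
T_interface = T_inner + Q·ΣR(inner→interface) = 4 + 288×0.07391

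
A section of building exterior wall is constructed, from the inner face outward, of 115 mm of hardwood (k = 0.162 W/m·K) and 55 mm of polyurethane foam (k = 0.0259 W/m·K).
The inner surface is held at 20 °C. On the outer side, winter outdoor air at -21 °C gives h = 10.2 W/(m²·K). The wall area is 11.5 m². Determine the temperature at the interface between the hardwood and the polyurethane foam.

T ≈ 10.1 °C

Using the resistance-network approach (series):
R_hardwood = L/(kA) = 0.115/(0.162×11.5) = 0.06173 K/W
R_polyurethane foam = L/(kA) = 0.055/(0.0259×11.5) = 0.1847 K/W
R_outer film = 1/(h_o·A) = 1/(10.2×11.5) = 0.008525 K/W
R_total = 0.2549 K/W;  Q = ΔT/R_total = 41/0.2549 = 160.8 W
T_interface = T_inner − Q·ΣR(inner→interface) = 20 − 161×0.06173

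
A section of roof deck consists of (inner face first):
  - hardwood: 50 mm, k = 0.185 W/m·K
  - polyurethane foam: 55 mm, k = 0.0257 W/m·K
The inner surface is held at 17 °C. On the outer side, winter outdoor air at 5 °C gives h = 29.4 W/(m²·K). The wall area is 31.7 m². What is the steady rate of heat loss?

Using the resistance-network approach (series):
R_hardwood = L/(kA) = 0.05/(0.185×31.7) = 0.008526 K/W
R_polyurethane foam = L/(kA) = 0.055/(0.0257×31.7) = 0.06751 K/W
R_outer film = 1/(h_o·A) = 1/(29.4×31.7) = 0.001073 K/W
R_total = 0.07711 K/W
Q = ΔT / R_total = 12 / 0.07711

Q ≈ 156 W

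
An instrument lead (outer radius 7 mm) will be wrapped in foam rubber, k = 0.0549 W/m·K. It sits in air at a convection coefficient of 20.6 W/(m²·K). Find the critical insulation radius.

r_cr ≈ 2.67 mm

For a cylinder r_cr = k/h = 0.0549/20.6
r_cr = 2.67 mm; since the bare radius (7 mm) is above r_cr, any added insulation will reduce heat loss.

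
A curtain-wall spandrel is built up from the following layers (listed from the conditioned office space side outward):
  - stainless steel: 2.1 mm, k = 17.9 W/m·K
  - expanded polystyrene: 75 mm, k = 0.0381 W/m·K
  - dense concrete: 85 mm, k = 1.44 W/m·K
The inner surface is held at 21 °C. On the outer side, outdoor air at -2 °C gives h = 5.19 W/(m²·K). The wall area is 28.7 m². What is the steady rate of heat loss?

Q ≈ 297 W

Thermal resistances in series:
R_stainless steel = L/(kA) = 0.0021/(17.9×28.7) = 4.088×10^-6 K/W
R_expanded polystyrene = L/(kA) = 0.075/(0.0381×28.7) = 0.06859 K/W
R_dense concrete = L/(kA) = 0.085/(1.44×28.7) = 0.002057 K/W
R_outer film = 1/(h_o·A) = 1/(5.19×28.7) = 0.006714 K/W
R_total = 0.07736 K/W
Q = ΔT / R_total = 23 / 0.07736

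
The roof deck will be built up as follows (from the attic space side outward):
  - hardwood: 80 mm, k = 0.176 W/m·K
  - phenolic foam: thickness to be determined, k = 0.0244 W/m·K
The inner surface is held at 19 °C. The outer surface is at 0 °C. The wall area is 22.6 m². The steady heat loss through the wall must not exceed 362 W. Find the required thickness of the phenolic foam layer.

Treating each layer as a thermal resistance in series:
R_hardwood = L/(kA) = 0.08/(0.176×22.6) = 0.02011 K/W
Sum of the known resistances R_other = 0.02011 K/W
Required total resistance R_tot = ΔT/Q_allow = 19/362 = 0.05249 K/W
R_phenolic foam = R_tot − R_other = 0.03237 K/W
L = R·k·A = 0.03237×0.0244×22.6

L ≈ 17.9 mm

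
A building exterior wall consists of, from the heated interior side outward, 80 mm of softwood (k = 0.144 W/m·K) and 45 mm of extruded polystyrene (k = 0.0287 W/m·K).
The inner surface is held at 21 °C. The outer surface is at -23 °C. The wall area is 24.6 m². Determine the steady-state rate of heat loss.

Q ≈ 510 W

Series thermal resistances:
R_softwood = L/(kA) = 0.08/(0.144×24.6) = 0.02258 K/W
R_extruded polystyrene = L/(kA) = 0.045/(0.0287×24.6) = 0.06374 K/W
R_total = 0.08632 K/W
Q = ΔT / R_total = 44 / 0.08632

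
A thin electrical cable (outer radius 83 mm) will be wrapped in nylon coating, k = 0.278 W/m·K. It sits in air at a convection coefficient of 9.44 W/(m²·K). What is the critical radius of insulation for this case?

r_cr ≈ 29.4 mm

For a cylinder r_cr = k/h = 0.278/9.44
r_cr = 29.4 mm; since the bare radius (83 mm) is above r_cr, any added insulation will reduce heat loss.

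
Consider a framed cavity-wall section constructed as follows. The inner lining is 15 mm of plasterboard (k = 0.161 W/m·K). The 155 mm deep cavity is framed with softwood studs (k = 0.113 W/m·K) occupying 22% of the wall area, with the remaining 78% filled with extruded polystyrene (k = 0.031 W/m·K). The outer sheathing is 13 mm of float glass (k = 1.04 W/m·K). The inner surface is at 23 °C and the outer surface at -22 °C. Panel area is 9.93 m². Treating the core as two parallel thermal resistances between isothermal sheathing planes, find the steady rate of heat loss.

Sheathing layers in series; stud and cavity paths in parallel between them.
R_inner = 0.015/(0.161×9.93) = 0.009382 K/W
R_stud  = 0.155/(0.113×0.22×9.93) = 0.6279 K/W
R_cav   = 0.155/(0.031×0.78×9.93) = 0.6455 K/W
1/R_core = 1/R_stud + 1/R_cav → R_core = 0.3183 K/W
R_outer = 0.013/(1.04×9.93) = 0.001259 K/W
R_total = 0.3289 K/W
Q = ΔT/R_total = 45/0.3289

Q ≈ 137 W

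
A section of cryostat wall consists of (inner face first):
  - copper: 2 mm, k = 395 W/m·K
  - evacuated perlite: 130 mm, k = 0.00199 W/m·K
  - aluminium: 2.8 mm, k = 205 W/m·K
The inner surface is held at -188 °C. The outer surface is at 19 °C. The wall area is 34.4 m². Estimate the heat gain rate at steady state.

Q ≈ 109 W

Thermal resistances in series:
R_copper = L/(kA) = 0.002/(395×34.4) = 1.472×10^-7 K/W
R_evacuated perlite = L/(kA) = 0.13/(0.00199×34.4) = 1.899 K/W
R_aluminium = L/(kA) = 0.0028/(205×34.4) = 3.971×10^-7 K/W
R_total = 1.899 K/W
Q = ΔT / R_total = 207 / 1.899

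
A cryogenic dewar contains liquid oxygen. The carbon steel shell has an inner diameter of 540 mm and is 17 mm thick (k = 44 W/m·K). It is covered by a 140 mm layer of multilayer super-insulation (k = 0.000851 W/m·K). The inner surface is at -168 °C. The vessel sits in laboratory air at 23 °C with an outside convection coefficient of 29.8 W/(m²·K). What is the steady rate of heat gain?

For a spherical shell R = (1/r₁ − 1/r₂)/(4πk); film R = 1/(h·4πr²). In series:
R_carbon steel shell = (1/0.27 − 1/0.287)/(4π×44) = 3.968×10^-4 K/W
R_multilayer super-insulation = (1/0.287 − 1/0.427)/(4π×0.000851) = 106.8 K/W
R_outer film = 1/(h·4πr_o²) = 1/(29.8×4π×0.427²) = 0.01465 K/W
R_total = 106.8 K/W
Q = ΔT/R_total = 191/106.8

Q ≈ 1.79 W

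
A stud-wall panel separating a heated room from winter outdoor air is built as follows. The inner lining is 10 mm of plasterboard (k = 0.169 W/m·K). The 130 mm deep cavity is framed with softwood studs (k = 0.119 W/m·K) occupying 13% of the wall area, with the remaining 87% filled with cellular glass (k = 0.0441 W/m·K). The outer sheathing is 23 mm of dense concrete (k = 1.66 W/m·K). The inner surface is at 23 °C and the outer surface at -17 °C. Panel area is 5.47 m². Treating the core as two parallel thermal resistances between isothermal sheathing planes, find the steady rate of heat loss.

Q ≈ 88 W

Sheathing layers in series; stud and cavity paths in parallel between them.
R_inner = 0.01/(0.169×5.47) = 0.01082 K/W
R_stud  = 0.13/(0.119×0.13×5.47) = 1.536 K/W
R_cav   = 0.13/(0.0441×0.87×5.47) = 0.6194 K/W
1/R_core = 1/R_stud + 1/R_cav → R_core = 0.4414 K/W
R_outer = 0.023/(1.66×5.47) = 0.002533 K/W
R_total = 0.4548 K/W
Q = ΔT/R_total = 40/0.4548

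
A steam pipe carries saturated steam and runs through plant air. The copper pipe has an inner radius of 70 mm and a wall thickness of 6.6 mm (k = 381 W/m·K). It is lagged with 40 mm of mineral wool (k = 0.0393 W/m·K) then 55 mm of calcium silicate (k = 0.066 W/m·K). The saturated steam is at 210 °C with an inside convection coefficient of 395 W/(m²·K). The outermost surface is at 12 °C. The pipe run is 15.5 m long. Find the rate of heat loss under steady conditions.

Q ≈ 1160 W

Cylindrical conduction, so R = ln(r₂/r₁)/(2πkL) per layer, in series:
R_inner film = 1/(h_i·2πr₁L) = 1/(395×2π×0.07×15.5) = 3.714×10^-4 K/W
R_copper pipe wall = ln(76.6/70)/(2π×381×15.5) = 2.428×10^-6 K/W
R_mineral wool = ln(116.6/76.6)/(2π×0.0393×15.5) = 0.1098 K/W
R_calcium silicate = ln(171.6/116.6)/(2π×0.066×15.5) = 0.06012 K/W
R_total = 0.1703 K/W
Q = ΔT/R_total = 198/0.1703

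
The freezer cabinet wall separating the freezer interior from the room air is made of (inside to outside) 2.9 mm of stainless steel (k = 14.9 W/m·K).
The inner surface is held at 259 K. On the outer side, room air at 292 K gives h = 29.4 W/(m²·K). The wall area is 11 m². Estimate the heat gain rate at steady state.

Q ≈ 10600 W

Thermal resistances in series:
R_stainless steel = L/(kA) = 0.0029/(14.9×11) = 1.769×10^-5 K/W
R_outer film = 1/(h_o·A) = 1/(29.4×11) = 0.003092 K/W
R_total = 0.00311 K/W
Q = ΔT / R_total = 33 / 0.00311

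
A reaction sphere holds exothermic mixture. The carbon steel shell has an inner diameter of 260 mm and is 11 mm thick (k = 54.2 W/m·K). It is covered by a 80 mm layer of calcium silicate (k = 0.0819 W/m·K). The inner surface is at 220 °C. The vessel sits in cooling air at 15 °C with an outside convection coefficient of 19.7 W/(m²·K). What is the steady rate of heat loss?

For a spherical shell R = (1/r₁ − 1/r₂)/(4πk); film R = 1/(h·4πr²). In series:
R_carbon steel shell = (1/0.13 − 1/0.141)/(4π×54.2) = 8.811×10^-4 K/W
R_calcium silicate = (1/0.141 − 1/0.221)/(4π×0.0819) = 2.495 K/W
R_outer film = 1/(h·4πr_o²) = 1/(19.7×4π×0.221²) = 0.08271 K/W
R_total = 2.578 K/W
Q = ΔT/R_total = 205/2.578

Q ≈ 79.5 W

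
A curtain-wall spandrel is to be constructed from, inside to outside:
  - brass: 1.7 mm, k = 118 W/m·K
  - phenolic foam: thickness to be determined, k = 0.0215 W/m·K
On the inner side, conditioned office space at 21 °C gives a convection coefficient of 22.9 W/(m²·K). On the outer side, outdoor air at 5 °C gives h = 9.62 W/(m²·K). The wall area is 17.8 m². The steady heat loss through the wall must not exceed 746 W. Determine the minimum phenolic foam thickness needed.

L ≈ 5.03 mm

Thermal resistances in series:
R_inner film = 1/(h_i·A) = 1/(22.9×17.8) = 0.002453 K/W
R_brass = L/(kA) = 0.0017/(118×17.8) = 8.094×10^-7 K/W
R_outer film = 1/(h_o·A) = 1/(9.62×17.8) = 0.00584 K/W
Sum of the known resistances R_other = 0.008294 K/W
Required total resistance R_tot = ΔT/Q_allow = 16/746 = 0.02145 K/W
R_phenolic foam = R_tot − R_other = 0.01315 K/W
L = R·k·A = 0.01315×0.0215×17.8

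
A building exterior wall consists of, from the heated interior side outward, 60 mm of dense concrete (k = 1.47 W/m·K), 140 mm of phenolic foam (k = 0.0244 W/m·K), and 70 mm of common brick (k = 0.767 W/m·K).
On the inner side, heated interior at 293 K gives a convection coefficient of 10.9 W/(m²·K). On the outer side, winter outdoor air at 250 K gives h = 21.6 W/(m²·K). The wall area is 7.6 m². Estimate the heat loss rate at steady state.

Series thermal resistances:
R_inner film = 1/(h_i·A) = 1/(10.9×7.6) = 0.01207 K/W
R_dense concrete = L/(kA) = 0.06/(1.47×7.6) = 0.005371 K/W
R_phenolic foam = L/(kA) = 0.14/(0.0244×7.6) = 0.755 K/W
R_common brick = L/(kA) = 0.07/(0.767×7.6) = 0.01201 K/W
R_outer film = 1/(h_o·A) = 1/(21.6×7.6) = 0.006092 K/W
R_total = 0.7905 K/W
Q = ΔT / R_total = 43 / 0.7905

Q ≈ 54.4 W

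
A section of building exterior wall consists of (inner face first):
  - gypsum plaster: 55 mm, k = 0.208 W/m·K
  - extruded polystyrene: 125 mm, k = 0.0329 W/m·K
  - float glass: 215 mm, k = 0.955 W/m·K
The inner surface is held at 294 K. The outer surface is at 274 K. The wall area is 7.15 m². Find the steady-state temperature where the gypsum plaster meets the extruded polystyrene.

T ≈ 293 K

Model the wall as resistances in series:
R_gypsum plaster = L/(kA) = 0.055/(0.208×7.15) = 0.03698 K/W
R_extruded polystyrene = L/(kA) = 0.125/(0.0329×7.15) = 0.5314 K/W
R_float glass = L/(kA) = 0.215/(0.955×7.15) = 0.03149 K/W
R_total = 0.5999 K/W;  Q = ΔT/R_total = 20/0.5999 = 33.34 W
T_interface = T_inner − Q·ΣR(inner→interface) = 294 − 33.3×0.03698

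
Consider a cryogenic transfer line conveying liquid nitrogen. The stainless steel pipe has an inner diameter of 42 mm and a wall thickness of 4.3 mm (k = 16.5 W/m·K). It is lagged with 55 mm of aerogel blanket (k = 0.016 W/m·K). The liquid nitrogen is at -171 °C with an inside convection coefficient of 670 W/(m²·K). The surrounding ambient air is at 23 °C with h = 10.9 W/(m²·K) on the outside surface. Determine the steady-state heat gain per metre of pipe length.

q′ ≈ 16.6 W/m

Radial resistances (cylindrical: R_cond = ln(r_o/r_i)/(2πkL), R_conv = 1/(h·2πrL)):
R_inner film = 1/(h_i·2πr₁L) = 1/(670×2π×0.021×1) = 0.01131 K/W
R_stainless steel pipe wall = ln(25.3/21)/(2π×16.5×1) = 0.001797 K/W
R_aerogel blanket = ln(80.3/25.3)/(2π×0.016×1) = 11.49 K/W
R_outer film = 1/(h_o·2πr_oL) = 1/(10.9×2π×0.0803×1) = 0.1818 K/W
R_total = 11.68 K/W
Q = ΔT/R_total = 194/11.68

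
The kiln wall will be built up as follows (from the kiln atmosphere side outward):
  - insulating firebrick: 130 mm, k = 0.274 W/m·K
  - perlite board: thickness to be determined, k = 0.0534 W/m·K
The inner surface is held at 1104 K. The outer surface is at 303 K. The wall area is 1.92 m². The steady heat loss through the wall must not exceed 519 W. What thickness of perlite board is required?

L ≈ 133 mm

Thermal resistances in series:
R_insulating firebrick = L/(kA) = 0.13/(0.274×1.92) = 0.2471 K/W
Sum of the known resistances R_other = 0.2471 K/W
Required total resistance R_tot = ΔT/Q_allow = 801/519 = 1.543 K/W
R_perlite board = R_tot − R_other = 1.296 K/W
L = R·k·A = 1.296×0.0534×1.92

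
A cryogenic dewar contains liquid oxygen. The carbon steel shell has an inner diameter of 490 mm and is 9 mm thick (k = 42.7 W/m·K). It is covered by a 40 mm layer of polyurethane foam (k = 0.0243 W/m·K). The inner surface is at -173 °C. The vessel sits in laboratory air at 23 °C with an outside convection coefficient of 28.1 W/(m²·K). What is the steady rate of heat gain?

Radial (spherical) resistances in series:
R_carbon steel shell = (1/0.245 − 1/0.254)/(4π×42.7) = 2.695×10^-4 K/W
R_polyurethane foam = (1/0.254 − 1/0.294)/(4π×0.0243) = 1.754 K/W
R_outer film = 1/(h·4πr_o²) = 1/(28.1×4π×0.294²) = 0.03276 K/W
R_total = 1.787 K/W
Q = ΔT/R_total = 196/1.787

Q ≈ 110 W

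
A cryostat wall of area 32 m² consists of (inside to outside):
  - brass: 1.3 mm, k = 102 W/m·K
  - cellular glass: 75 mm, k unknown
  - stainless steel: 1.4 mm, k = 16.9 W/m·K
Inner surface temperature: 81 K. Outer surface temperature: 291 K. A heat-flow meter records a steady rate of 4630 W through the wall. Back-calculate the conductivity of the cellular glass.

Thermal resistances in series:
R_brass = L/(kA) = 0.0013/(102×32) = 3.983×10^-7 K/W
R_stainless steel = L/(kA) = 0.0014/(16.9×32) = 2.589×10^-6 K/W
Sum of known resistances R_other = 2.987×10^-6 K/W
Total R = ΔT/Q = 210/4630 = 0.04536 K/W
R_cellular glass = R_total − R_other = 0.04535 K/W
k = L/(R·A) = 0.075/(0.04535×32)

k ≈ 0.0517 W/(m·K)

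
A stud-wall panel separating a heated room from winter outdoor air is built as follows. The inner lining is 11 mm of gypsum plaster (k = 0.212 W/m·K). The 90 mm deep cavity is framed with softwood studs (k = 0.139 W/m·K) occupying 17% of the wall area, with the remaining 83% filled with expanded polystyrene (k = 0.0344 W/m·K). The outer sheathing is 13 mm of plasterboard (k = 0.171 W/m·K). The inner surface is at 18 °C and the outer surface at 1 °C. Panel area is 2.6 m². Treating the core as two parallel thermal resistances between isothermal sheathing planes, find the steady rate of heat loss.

Q ≈ 23.9 W

Sheathing layers in series; stud and cavity paths in parallel between them.
R_inner = 0.011/(0.212×2.6) = 0.01996 K/W
R_stud  = 0.09/(0.139×0.17×2.6) = 1.465 K/W
R_cav   = 0.09/(0.0344×0.83×2.6) = 1.212 K/W
1/R_core = 1/R_stud + 1/R_cav → R_core = 0.6634 K/W
R_outer = 0.013/(0.171×2.6) = 0.02924 K/W
R_total = 0.7126 K/W
Q = ΔT/R_total = 17/0.7126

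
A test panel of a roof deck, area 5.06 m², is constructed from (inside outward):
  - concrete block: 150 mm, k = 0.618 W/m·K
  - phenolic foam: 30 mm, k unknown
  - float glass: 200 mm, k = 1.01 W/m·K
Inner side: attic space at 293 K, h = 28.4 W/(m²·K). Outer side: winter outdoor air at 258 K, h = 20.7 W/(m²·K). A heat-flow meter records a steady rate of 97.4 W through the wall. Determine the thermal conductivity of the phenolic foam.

Thermal resistances in series:
R_inner film = 1/(h_i·A) = 1/(28.4×5.06) = 0.006959 K/W
R_concrete block = L/(kA) = 0.15/(0.618×5.06) = 0.04797 K/W
R_float glass = L/(kA) = 0.2/(1.01×5.06) = 0.03913 K/W
R_outer film = 1/(h_o·A) = 1/(20.7×5.06) = 0.009547 K/W
Sum of known resistances R_other = 0.1036 K/W
Total R = ΔT/Q = 35/97.4 = 0.3593 K/W
R_phenolic foam = R_total − R_other = 0.2557 K/W
k = L/(R·A) = 0.03/(0.2557×5.06)

k ≈ 0.0232 W/(m·K)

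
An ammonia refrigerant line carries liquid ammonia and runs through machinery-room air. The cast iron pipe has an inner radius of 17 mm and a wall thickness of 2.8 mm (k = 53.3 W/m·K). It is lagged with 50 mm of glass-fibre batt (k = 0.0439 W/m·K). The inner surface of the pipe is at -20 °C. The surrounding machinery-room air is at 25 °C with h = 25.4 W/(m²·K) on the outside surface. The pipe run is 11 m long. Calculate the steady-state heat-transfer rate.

Q ≈ 106 W

Cylindrical conduction, so R = ln(r₂/r₁)/(2πkL) per layer, in series:
R_cast iron pipe wall = ln(19.8/17)/(2π×53.3×11) = 4.139×10^-5 K/W
R_glass-fibre batt = ln(69.8/19.8)/(2π×0.0439×11) = 0.4153 K/W
R_outer film = 1/(h_o·2πr_oL) = 1/(25.4×2π×0.0698×11) = 0.008161 K/W
R_total = 0.4235 K/W
Q = ΔT/R_total = 45/0.4235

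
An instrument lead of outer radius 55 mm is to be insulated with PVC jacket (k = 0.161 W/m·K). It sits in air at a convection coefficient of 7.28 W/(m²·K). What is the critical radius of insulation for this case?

r_cr ≈ 22.1 mm

For a cylinder r_cr = k/h = 0.161/7.28
r_cr = 22.1 mm; since the bare radius (55 mm) is above r_cr, any added insulation will reduce heat loss.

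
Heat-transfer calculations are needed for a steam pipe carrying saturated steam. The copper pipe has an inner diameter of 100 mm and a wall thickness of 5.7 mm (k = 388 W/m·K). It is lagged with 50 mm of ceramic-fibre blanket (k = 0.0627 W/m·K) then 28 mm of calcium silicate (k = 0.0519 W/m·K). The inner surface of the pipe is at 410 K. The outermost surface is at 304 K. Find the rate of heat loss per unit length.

q′ ≈ 45.2 W/m

Treating each annulus and film as a series resistance:
R_copper pipe wall = ln(55.7/50)/(2π×388×1) = 4.428×10^-5 K/W
R_ceramic-fibre blanket = ln(105.7/55.7)/(2π×0.0627×1) = 1.626 K/W
R_calcium silicate = ln(133.7/105.7)/(2π×0.0519×1) = 0.7206 K/W
R_total = 2.347 K/W
Q = ΔT/R_total = 106/2.347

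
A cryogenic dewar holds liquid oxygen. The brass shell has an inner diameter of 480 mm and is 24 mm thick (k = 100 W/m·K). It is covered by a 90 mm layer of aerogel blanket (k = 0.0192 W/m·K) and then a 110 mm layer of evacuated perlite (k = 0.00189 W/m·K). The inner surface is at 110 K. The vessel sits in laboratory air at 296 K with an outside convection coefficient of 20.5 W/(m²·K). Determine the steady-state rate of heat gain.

Q ≈ 5.78 W

Spherical conduction: R = (1/r_in − 1/r_out)/(4πk) per layer; series-sum.
R_brass shell = (1/0.24 − 1/0.264)/(4π×100) = 3.014×10^-4 K/W
R_aerogel blanket = (1/0.264 − 1/0.354)/(4π×0.0192) = 3.991 K/W
R_evacuated perlite = (1/0.354 − 1/0.464)/(4π×0.00189) = 28.2 K/W
R_outer film = 1/(h·4πr_o²) = 1/(20.5×4π×0.464²) = 0.01803 K/W
R_total = 32.21 K/W
Q = ΔT/R_total = 186/32.21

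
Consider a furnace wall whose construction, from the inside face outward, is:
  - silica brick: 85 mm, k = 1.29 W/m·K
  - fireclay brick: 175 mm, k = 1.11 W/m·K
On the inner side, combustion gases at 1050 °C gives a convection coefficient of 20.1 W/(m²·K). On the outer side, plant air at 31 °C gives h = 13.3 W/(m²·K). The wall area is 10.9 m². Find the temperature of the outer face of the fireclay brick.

Using the resistance-network approach (series):
R_inner film = 1/(h_i·A) = 1/(20.1×10.9) = 0.004564 K/W
R_silica brick = L/(kA) = 0.085/(1.29×10.9) = 0.006045 K/W
R_fireclay brick = L/(kA) = 0.175/(1.11×10.9) = 0.01446 K/W
R_outer film = 1/(h_o·A) = 1/(13.3×10.9) = 0.006898 K/W
R_total = 0.03197 K/W;  Q = ΔT/R_total = 1019/0.03197 = 31870 W
T_interface = T_inner − Q·ΣR(inner→interface) = 1050 − 31900×0.02507

T ≈ 251 °C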